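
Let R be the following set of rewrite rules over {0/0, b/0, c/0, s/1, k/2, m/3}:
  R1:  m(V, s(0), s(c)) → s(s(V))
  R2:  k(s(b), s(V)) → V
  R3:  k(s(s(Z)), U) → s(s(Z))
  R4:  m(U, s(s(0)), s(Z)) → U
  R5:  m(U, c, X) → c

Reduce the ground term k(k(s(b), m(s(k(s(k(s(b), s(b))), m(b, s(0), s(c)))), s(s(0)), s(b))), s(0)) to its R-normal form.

0

1. k(k(s(b), m(s(k(s(k(s(b), s(b))), m(b, s(0), s(c)))), s(s(0)), s(b))), s(0))  →  k(k(s(b), s(k(s(k(s(b), s(b))), m(b, s(0), s(c))))), s(0))   [R4 at 1.2]
2. k(k(s(b), s(k(s(k(s(b), s(b))), m(b, s(0), s(c))))), s(0))  →  k(k(s(k(s(b), s(b))), m(b, s(0), s(c))), s(0))   [R2 at 1]
3. k(k(s(k(s(b), s(b))), m(b, s(0), s(c))), s(0))  →  k(k(s(b), m(b, s(0), s(c))), s(0))   [R2 at 1.1.1]
4. k(k(s(b), m(b, s(0), s(c))), s(0))  →  k(k(s(b), s(s(b))), s(0))   [R1 at 1.2]
5. k(k(s(b), s(s(b))), s(0))  →  k(s(b), s(0))   [R2 at 1]
6. k(s(b), s(0))  →  0   [R2 at ε]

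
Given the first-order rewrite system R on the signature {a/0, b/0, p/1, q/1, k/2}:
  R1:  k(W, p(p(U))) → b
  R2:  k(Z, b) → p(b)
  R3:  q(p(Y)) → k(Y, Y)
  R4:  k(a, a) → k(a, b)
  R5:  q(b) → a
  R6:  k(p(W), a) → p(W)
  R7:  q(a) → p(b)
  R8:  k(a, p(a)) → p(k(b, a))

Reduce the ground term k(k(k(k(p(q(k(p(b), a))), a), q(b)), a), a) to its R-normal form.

1. k(k(k(k(p(q(k(p(b), a))), a), q(b)), a), a)  →  k(k(k(p(q(k(p(b), a))), q(b)), a), a)   [R6 at 1.1.1]
2. k(k(k(p(q(k(p(b), a))), q(b)), a), a)  →  k(k(k(p(q(p(b))), q(b)), a), a)   [R6 at 1.1.1.1.1]
3. k(k(k(p(q(p(b))), q(b)), a), a)  →  k(k(k(p(k(b, b)), q(b)), a), a)   [R3 at 1.1.1.1]
4. k(k(k(p(k(b, b)), q(b)), a), a)  →  k(k(k(p(p(b)), q(b)), a), a)   [R2 at 1.1.1.1]
5. k(k(k(p(p(b)), q(b)), a), a)  →  k(k(k(p(p(b)), a), a), a)   [R5 at 1.1.2]
6. k(k(k(p(p(b)), a), a), a)  →  k(k(p(p(b)), a), a)   [R6 at 1.1]
7. k(k(p(p(b)), a), a)  →  k(p(p(b)), a)   [R6 at 1]
8. k(p(p(b)), a)  →  p(p(b))   [R6 at ε]

p(p(b))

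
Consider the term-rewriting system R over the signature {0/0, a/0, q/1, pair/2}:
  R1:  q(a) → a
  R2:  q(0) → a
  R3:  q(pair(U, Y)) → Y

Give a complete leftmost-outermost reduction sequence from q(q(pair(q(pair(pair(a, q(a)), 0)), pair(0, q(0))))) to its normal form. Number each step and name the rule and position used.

a

1. q(q(pair(q(pair(pair(a, q(a)), 0)), pair(0, q(0)))))  →  q(pair(0, q(0)))   [R3 at 1]
2. q(pair(0, q(0)))  →  q(0)   [R3 at ε]
3. q(0)  →  a   [R2 at ε]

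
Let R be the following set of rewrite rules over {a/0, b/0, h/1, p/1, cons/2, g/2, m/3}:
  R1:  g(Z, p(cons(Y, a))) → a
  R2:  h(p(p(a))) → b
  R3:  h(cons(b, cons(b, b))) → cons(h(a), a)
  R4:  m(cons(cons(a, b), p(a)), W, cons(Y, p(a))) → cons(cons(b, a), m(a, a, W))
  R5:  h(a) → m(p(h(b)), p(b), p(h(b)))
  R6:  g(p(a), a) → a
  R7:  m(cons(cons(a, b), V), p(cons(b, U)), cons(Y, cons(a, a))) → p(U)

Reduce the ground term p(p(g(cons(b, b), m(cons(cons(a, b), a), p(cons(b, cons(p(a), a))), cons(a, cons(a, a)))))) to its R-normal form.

1. p(p(g(cons(b, b), m(cons(cons(a, b), a), p(cons(b, cons(p(a), a))), cons(a, cons(a, a))))))  →  p(p(g(cons(b, b), p(cons(p(a), a)))))   [R7 at 1.1.2]
2. p(p(g(cons(b, b), p(cons(p(a), a)))))  →  p(p(a))   [R1 at 1.1]

p(p(a))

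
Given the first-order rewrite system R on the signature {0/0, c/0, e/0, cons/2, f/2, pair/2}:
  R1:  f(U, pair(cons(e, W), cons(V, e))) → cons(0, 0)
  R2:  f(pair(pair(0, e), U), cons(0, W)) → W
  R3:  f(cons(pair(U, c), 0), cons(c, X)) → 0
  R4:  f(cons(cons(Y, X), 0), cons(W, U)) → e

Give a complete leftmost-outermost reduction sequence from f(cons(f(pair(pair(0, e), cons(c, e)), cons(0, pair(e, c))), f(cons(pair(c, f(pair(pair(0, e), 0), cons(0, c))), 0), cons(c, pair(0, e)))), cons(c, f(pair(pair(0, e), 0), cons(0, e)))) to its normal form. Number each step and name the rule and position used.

1. f(cons(f(pair(pair(0, e), cons(c, e)), cons(0, pair(e, c))), f(cons(pair(c, f(pair(pair(0, e), 0), cons(0, c))), 0), cons(c, pair(0, e)))), cons(c, f(pair(pair(0, e), 0), cons(0, e))))  →  f(cons(pair(e, c), f(cons(pair(c, f(pair(pair(0, e), 0), cons(0, c))), 0), cons(c, pair(0, e)))), cons(c, f(pair(pair(0, e), 0), cons(0, e))))   [R2 at 1.1]
2. f(cons(pair(e, c), f(cons(pair(c, f(pair(pair(0, e), 0), cons(0, c))), 0), cons(c, pair(0, e)))), cons(c, f(pair(pair(0, e), 0), cons(0, e))))  →  f(cons(pair(e, c), f(cons(pair(c, c), 0), cons(c, pair(0, e)))), cons(c, f(pair(pair(0, e), 0), cons(0, e))))   [R2 at 1.2.1.1.2]
3. f(cons(pair(e, c), f(cons(pair(c, c), 0), cons(c, pair(0, e)))), cons(c, f(pair(pair(0, e), 0), cons(0, e))))  →  f(cons(pair(e, c), 0), cons(c, f(pair(pair(0, e), 0), cons(0, e))))   [R3 at 1.2]
4. f(cons(pair(e, c), 0), cons(c, f(pair(pair(0, e), 0), cons(0, e))))  →  0   [R3 at ε]

0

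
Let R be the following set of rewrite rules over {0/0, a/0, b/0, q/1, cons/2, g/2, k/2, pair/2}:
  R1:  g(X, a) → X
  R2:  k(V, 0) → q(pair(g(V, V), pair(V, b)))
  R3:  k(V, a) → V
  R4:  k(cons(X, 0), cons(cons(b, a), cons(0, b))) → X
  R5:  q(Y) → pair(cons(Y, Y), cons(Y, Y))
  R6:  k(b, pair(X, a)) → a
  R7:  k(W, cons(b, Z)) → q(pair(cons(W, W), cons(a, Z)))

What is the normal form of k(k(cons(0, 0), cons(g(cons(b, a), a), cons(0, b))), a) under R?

0

1. k(k(cons(0, 0), cons(g(cons(b, a), a), cons(0, b))), a)  →  k(cons(0, 0), cons(g(cons(b, a), a), cons(0, b)))   [R3 at ε]
2. k(cons(0, 0), cons(g(cons(b, a), a), cons(0, b)))  →  k(cons(0, 0), cons(cons(b, a), cons(0, b)))   [R1 at 2.1]
3. k(cons(0, 0), cons(cons(b, a), cons(0, b)))  →  0   [R4 at ε]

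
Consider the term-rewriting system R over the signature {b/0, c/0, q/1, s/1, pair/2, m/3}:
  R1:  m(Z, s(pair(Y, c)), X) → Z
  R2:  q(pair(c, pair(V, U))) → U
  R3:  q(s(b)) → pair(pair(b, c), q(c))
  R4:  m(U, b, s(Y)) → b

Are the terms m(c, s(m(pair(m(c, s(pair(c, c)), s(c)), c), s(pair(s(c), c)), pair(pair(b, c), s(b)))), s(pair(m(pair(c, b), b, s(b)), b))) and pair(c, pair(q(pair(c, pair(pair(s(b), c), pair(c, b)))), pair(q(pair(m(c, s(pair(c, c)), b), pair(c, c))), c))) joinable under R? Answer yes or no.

no — NF(t₁) = c, NF(t₂) = pair(c, pair(pair(c, b), pair(c, c)))

Reduce t₁ = m(c, s(m(pair(m(c, s(pair(c, c)), s(c)), c), s(pair(s(c), c)), pair(pair(b, c), s(b)))), s(pair(m(pair(c, b), b, s(b)), b))):
1. m(c, s(m(pair(m(c, s(pair(c, c)), s(c)), c), s(pair(s(c), c)), pair(pair(b, c), s(b)))), s(pair(m(pair(c, b), b, s(b)), b)))  →  m(c, s(pair(m(c, s(pair(c, c)), s(c)), c)), s(pair(m(pair(c, b), b, s(b)), b)))   [R1 at 2.1]
2. m(c, s(pair(m(c, s(pair(c, c)), s(c)), c)), s(pair(m(pair(c, b), b, s(b)), b)))  →  c   [R1 at ε]

Reduce t₂ = pair(c, pair(q(pair(c, pair(pair(s(b), c), pair(c, b)))), pair(q(pair(m(c, s(pair(c, c)), b), pair(c, c))), c))):
1. pair(c, pair(q(pair(c, pair(pair(s(b), c), pair(c, b)))), pair(q(pair(m(c, s(pair(c, c)), b), pair(c, c))), c)))  →  pair(c, pair(pair(c, b), pair(q(pair(m(c, s(pair(c, c)), b), pair(c, c))), c)))   [R2 at 2.1]
2. pair(c, pair(pair(c, b), pair(q(pair(m(c, s(pair(c, c)), b), pair(c, c))), c)))  →  pair(c, pair(pair(c, b), pair(q(pair(c, pair(c, c))), c)))   [R1 at 2.2.1.1.1]
3. pair(c, pair(pair(c, b), pair(q(pair(c, pair(c, c))), c)))  →  pair(c, pair(pair(c, b), pair(c, c)))   [R2 at 2.2.1]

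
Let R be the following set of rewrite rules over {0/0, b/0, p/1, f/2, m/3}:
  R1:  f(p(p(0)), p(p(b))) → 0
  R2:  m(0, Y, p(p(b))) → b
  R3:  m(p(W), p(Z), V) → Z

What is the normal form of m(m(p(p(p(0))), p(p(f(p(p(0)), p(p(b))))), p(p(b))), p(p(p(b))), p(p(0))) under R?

1. m(m(p(p(p(0))), p(p(f(p(p(0)), p(p(b))))), p(p(b))), p(p(p(b))), p(p(0)))  →  m(p(f(p(p(0)), p(p(b)))), p(p(p(b))), p(p(0)))   [R3 at 1]
2. m(p(f(p(p(0)), p(p(b)))), p(p(p(b))), p(p(0)))  →  p(p(b))   [R3 at ε]

p(p(b))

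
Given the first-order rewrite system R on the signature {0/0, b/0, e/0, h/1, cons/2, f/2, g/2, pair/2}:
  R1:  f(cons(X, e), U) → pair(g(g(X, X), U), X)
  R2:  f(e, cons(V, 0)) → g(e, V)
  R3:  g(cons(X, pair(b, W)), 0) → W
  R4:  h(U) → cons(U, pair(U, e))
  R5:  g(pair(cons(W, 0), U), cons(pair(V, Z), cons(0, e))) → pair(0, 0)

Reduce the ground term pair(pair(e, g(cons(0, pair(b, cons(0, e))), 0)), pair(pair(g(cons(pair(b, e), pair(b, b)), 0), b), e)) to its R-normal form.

pair(pair(e, cons(0, e)), pair(pair(b, b), e))

1. pair(pair(e, g(cons(0, pair(b, cons(0, e))), 0)), pair(pair(g(cons(pair(b, e), pair(b, b)), 0), b), e))  →  pair(pair(e, cons(0, e)), pair(pair(g(cons(pair(b, e), pair(b, b)), 0), b), e))   [R3 at 1.2]
2. pair(pair(e, cons(0, e)), pair(pair(g(cons(pair(b, e), pair(b, b)), 0), b), e))  →  pair(pair(e, cons(0, e)), pair(pair(b, b), e))   [R3 at 2.1.1]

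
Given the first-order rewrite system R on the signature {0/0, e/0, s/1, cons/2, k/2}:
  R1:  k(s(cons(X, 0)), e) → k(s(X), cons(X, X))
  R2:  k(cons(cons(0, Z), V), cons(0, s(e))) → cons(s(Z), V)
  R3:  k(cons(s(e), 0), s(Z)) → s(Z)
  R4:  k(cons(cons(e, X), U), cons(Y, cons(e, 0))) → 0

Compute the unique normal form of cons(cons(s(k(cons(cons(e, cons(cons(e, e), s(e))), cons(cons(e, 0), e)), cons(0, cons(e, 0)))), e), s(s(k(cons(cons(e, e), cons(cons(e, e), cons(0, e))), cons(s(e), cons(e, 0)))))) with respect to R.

cons(cons(s(0), e), s(s(0)))

1. cons(cons(s(k(cons(cons(e, cons(cons(e, e), s(e))), cons(cons(e, 0), e)), cons(0, cons(e, 0)))), e), s(s(k(cons(cons(e, e), cons(cons(e, e), cons(0, e))), cons(s(e), cons(e, 0))))))  →  cons(cons(s(0), e), s(s(k(cons(cons(e, e), cons(cons(e, e), cons(0, e))), cons(s(e), cons(e, 0))))))   [R4 at 1.1.1]
2. cons(cons(s(0), e), s(s(k(cons(cons(e, e), cons(cons(e, e), cons(0, e))), cons(s(e), cons(e, 0))))))  →  cons(cons(s(0), e), s(s(0)))   [R4 at 2.1.1]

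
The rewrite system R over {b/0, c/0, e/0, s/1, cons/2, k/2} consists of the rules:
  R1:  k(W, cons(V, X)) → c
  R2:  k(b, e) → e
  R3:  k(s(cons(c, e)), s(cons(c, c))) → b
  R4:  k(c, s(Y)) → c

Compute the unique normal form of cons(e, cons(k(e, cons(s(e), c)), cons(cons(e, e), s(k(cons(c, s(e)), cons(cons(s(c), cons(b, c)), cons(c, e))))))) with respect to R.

cons(e, cons(c, cons(cons(e, e), s(c))))

1. cons(e, cons(k(e, cons(s(e), c)), cons(cons(e, e), s(k(cons(c, s(e)), cons(cons(s(c), cons(b, c)), cons(c, e)))))))  →  cons(e, cons(c, cons(cons(e, e), s(k(cons(c, s(e)), cons(cons(s(c), cons(b, c)), cons(c, e)))))))   [R1 at 2.1]
2. cons(e, cons(c, cons(cons(e, e), s(k(cons(c, s(e)), cons(cons(s(c), cons(b, c)), cons(c, e)))))))  →  cons(e, cons(c, cons(cons(e, e), s(c))))   [R1 at 2.2.2.1]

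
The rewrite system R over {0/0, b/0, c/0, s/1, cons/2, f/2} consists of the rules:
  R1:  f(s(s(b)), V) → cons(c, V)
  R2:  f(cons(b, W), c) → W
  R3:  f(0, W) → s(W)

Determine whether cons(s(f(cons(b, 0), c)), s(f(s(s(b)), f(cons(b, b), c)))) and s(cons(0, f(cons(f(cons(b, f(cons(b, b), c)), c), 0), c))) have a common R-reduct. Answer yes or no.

Reduce t₁ = cons(s(f(cons(b, 0), c)), s(f(s(s(b)), f(cons(b, b), c)))):
1. cons(s(f(cons(b, 0), c)), s(f(s(s(b)), f(cons(b, b), c))))  →  cons(s(0), s(f(s(s(b)), f(cons(b, b), c))))   [R2 at 1.1]
2. cons(s(0), s(f(s(s(b)), f(cons(b, b), c))))  →  cons(s(0), s(cons(c, f(cons(b, b), c))))   [R1 at 2.1]
3. cons(s(0), s(cons(c, f(cons(b, b), c))))  →  cons(s(0), s(cons(c, b)))   [R2 at 2.1.2]

Reduce t₂ = s(cons(0, f(cons(f(cons(b, f(cons(b, b), c)), c), 0), c))):
1. s(cons(0, f(cons(f(cons(b, f(cons(b, b), c)), c), 0), c)))  →  s(cons(0, f(cons(f(cons(b, b), c), 0), c)))   [R2 at 1.2.1.1]
2. s(cons(0, f(cons(f(cons(b, b), c), 0), c)))  →  s(cons(0, f(cons(b, 0), c)))   [R2 at 1.2.1.1]
3. s(cons(0, f(cons(b, 0), c)))  →  s(cons(0, 0))   [R2 at 1.2]

no — NF(t₁) = cons(s(0), s(cons(c, b))), NF(t₂) = s(cons(0, 0))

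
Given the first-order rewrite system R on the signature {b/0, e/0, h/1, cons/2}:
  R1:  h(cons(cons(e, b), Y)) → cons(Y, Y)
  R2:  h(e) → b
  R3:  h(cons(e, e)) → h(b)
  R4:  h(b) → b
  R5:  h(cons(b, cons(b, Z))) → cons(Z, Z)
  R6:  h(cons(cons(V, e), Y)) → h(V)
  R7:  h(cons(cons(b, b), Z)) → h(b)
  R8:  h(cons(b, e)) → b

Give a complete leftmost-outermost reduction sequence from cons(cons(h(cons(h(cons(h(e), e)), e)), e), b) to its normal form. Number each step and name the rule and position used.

cons(cons(b, e), b)

1. cons(cons(h(cons(h(cons(h(e), e)), e)), e), b)  →  cons(cons(h(cons(h(cons(b, e)), e)), e), b)   [R2 at 1.1.1.1.1.1]
2. cons(cons(h(cons(h(cons(b, e)), e)), e), b)  →  cons(cons(h(cons(b, e)), e), b)   [R8 at 1.1.1.1]
3. cons(cons(h(cons(b, e)), e), b)  →  cons(cons(b, e), b)   [R8 at 1.1]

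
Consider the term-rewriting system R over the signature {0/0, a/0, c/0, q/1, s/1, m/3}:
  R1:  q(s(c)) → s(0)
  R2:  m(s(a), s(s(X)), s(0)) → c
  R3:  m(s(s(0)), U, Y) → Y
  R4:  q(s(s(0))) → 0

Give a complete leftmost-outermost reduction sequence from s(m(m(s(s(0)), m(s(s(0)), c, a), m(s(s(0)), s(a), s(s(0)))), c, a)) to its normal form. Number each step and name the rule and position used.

s(a)

1. s(m(m(s(s(0)), m(s(s(0)), c, a), m(s(s(0)), s(a), s(s(0)))), c, a))  →  s(m(m(s(s(0)), s(a), s(s(0))), c, a))   [R3 at 1.1]
2. s(m(m(s(s(0)), s(a), s(s(0))), c, a))  →  s(m(s(s(0)), c, a))   [R3 at 1.1]
3. s(m(s(s(0)), c, a))  →  s(a)   [R3 at 1]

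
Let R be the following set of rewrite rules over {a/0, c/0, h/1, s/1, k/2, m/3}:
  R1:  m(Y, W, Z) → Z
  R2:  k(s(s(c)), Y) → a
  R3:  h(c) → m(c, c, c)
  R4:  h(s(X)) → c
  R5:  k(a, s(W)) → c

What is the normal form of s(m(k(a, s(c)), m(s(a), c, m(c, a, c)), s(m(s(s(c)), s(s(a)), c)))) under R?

s(s(c))

1. s(m(k(a, s(c)), m(s(a), c, m(c, a, c)), s(m(s(s(c)), s(s(a)), c))))  →  s(s(m(s(s(c)), s(s(a)), c)))   [R1 at 1]
2. s(s(m(s(s(c)), s(s(a)), c)))  →  s(s(c))   [R1 at 1.1]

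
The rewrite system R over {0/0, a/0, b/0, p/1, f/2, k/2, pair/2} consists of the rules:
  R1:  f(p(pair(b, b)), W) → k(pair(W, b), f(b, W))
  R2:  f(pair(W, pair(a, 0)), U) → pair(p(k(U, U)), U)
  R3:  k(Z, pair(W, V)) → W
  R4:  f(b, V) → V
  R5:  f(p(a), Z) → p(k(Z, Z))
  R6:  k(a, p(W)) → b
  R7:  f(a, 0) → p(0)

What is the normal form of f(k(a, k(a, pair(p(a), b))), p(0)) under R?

1. f(k(a, k(a, pair(p(a), b))), p(0))  →  f(k(a, p(a)), p(0))   [R3 at 1.2]
2. f(k(a, p(a)), p(0))  →  f(b, p(0))   [R6 at 1]
3. f(b, p(0))  →  p(0)   [R4 at ε]

p(0)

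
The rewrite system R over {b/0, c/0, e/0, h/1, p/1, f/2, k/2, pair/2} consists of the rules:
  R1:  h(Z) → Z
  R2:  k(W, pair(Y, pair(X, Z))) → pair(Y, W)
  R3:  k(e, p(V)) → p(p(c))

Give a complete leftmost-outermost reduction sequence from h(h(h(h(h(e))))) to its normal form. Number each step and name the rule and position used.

e

1. h(h(h(h(h(e)))))  →  h(h(h(h(e))))   [R1 at ε]
2. h(h(h(h(e))))  →  h(h(h(e)))   [R1 at ε]
3. h(h(h(e)))  →  h(h(e))   [R1 at ε]
4. h(h(e))  →  h(e)   [R1 at ε]
5. h(e)  →  e   [R1 at ε]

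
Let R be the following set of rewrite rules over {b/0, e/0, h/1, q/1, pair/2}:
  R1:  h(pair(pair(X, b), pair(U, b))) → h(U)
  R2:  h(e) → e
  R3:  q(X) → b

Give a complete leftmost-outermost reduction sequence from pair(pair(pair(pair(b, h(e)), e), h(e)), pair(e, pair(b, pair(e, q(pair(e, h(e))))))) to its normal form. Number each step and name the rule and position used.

1. pair(pair(pair(pair(b, h(e)), e), h(e)), pair(e, pair(b, pair(e, q(pair(e, h(e)))))))  →  pair(pair(pair(pair(b, e), e), h(e)), pair(e, pair(b, pair(e, q(pair(e, h(e)))))))   [R2 at 1.1.1.2]
2. pair(pair(pair(pair(b, e), e), h(e)), pair(e, pair(b, pair(e, q(pair(e, h(e)))))))  →  pair(pair(pair(pair(b, e), e), e), pair(e, pair(b, pair(e, q(pair(e, h(e)))))))   [R2 at 1.2]
3. pair(pair(pair(pair(b, e), e), e), pair(e, pair(b, pair(e, q(pair(e, h(e)))))))  →  pair(pair(pair(pair(b, e), e), e), pair(e, pair(b, pair(e, b))))   [R3 at 2.2.2.2]

pair(pair(pair(pair(b, e), e), e), pair(e, pair(b, pair(e, b))))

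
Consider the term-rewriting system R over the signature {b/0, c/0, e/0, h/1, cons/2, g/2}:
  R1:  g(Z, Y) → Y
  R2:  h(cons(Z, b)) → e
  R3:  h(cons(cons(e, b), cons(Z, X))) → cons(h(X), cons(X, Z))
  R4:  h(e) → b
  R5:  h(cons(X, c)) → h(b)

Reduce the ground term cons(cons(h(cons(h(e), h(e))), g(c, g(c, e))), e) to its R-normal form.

cons(cons(e, e), e)

1. cons(cons(h(cons(h(e), h(e))), g(c, g(c, e))), e)  →  cons(cons(h(cons(b, h(e))), g(c, g(c, e))), e)   [R4 at 1.1.1.1]
2. cons(cons(h(cons(b, h(e))), g(c, g(c, e))), e)  →  cons(cons(h(cons(b, b)), g(c, g(c, e))), e)   [R4 at 1.1.1.2]
3. cons(cons(h(cons(b, b)), g(c, g(c, e))), e)  →  cons(cons(e, g(c, g(c, e))), e)   [R2 at 1.1]
4. cons(cons(e, g(c, g(c, e))), e)  →  cons(cons(e, g(c, e)), e)   [R1 at 1.2]
5. cons(cons(e, g(c, e)), e)  →  cons(cons(e, e), e)   [R1 at 1.2]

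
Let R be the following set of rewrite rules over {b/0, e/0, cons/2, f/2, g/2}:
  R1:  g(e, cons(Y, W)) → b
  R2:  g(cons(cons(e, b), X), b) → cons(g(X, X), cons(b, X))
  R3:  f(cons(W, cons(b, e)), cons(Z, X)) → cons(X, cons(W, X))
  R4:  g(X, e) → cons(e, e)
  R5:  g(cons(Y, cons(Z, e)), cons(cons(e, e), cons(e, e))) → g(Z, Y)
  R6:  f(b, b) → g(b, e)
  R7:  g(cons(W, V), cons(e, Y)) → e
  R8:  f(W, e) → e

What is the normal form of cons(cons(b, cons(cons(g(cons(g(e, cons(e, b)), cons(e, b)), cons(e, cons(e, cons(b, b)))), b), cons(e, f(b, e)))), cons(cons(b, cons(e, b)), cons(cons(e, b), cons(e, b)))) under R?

1. cons(cons(b, cons(cons(g(cons(g(e, cons(e, b)), cons(e, b)), cons(e, cons(e, cons(b, b)))), b), cons(e, f(b, e)))), cons(cons(b, cons(e, b)), cons(cons(e, b), cons(e, b))))  →  cons(cons(b, cons(cons(e, b), cons(e, f(b, e)))), cons(cons(b, cons(e, b)), cons(cons(e, b), cons(e, b))))   [R7 at 1.2.1.1]
2. cons(cons(b, cons(cons(e, b), cons(e, f(b, e)))), cons(cons(b, cons(e, b)), cons(cons(e, b), cons(e, b))))  →  cons(cons(b, cons(cons(e, b), cons(e, e))), cons(cons(b, cons(e, b)), cons(cons(e, b), cons(e, b))))   [R8 at 1.2.2.2]

cons(cons(b, cons(cons(e, b), cons(e, e))), cons(cons(b, cons(e, b)), cons(cons(e, b), cons(e, b))))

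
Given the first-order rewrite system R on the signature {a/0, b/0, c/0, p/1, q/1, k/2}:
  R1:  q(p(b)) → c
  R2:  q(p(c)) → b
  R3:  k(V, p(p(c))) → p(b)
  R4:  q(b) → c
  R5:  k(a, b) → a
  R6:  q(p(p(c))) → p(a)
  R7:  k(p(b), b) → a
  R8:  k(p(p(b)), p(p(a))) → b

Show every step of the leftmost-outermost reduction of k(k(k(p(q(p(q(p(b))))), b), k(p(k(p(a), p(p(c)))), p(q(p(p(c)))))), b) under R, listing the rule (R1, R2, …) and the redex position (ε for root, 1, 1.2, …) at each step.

1. k(k(k(p(q(p(q(p(b))))), b), k(p(k(p(a), p(p(c)))), p(q(p(p(c)))))), b)  →  k(k(k(p(q(p(c))), b), k(p(k(p(a), p(p(c)))), p(q(p(p(c)))))), b)   [R1 at 1.1.1.1.1.1]
2. k(k(k(p(q(p(c))), b), k(p(k(p(a), p(p(c)))), p(q(p(p(c)))))), b)  →  k(k(k(p(b), b), k(p(k(p(a), p(p(c)))), p(q(p(p(c)))))), b)   [R2 at 1.1.1.1]
3. k(k(k(p(b), b), k(p(k(p(a), p(p(c)))), p(q(p(p(c)))))), b)  →  k(k(a, k(p(k(p(a), p(p(c)))), p(q(p(p(c)))))), b)   [R7 at 1.1]
4. k(k(a, k(p(k(p(a), p(p(c)))), p(q(p(p(c)))))), b)  →  k(k(a, k(p(p(b)), p(q(p(p(c)))))), b)   [R3 at 1.2.1.1]
5. k(k(a, k(p(p(b)), p(q(p(p(c)))))), b)  →  k(k(a, k(p(p(b)), p(p(a)))), b)   [R6 at 1.2.2.1]
6. k(k(a, k(p(p(b)), p(p(a)))), b)  →  k(k(a, b), b)   [R8 at 1.2]
7. k(k(a, b), b)  →  k(a, b)   [R5 at 1]
8. k(a, b)  →  a   [R5 at ε]

a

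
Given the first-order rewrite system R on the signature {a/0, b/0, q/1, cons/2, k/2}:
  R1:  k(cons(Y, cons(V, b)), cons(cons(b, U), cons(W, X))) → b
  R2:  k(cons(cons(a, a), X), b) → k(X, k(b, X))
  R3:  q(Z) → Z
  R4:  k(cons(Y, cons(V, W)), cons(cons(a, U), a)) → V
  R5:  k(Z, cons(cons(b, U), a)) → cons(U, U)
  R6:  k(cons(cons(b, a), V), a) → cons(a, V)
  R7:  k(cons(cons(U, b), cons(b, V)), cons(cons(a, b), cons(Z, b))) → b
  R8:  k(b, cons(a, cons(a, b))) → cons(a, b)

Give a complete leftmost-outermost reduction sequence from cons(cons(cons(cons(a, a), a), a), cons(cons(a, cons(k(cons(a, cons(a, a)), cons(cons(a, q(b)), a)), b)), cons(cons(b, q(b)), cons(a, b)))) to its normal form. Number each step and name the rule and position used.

1. cons(cons(cons(cons(a, a), a), a), cons(cons(a, cons(k(cons(a, cons(a, a)), cons(cons(a, q(b)), a)), b)), cons(cons(b, q(b)), cons(a, b))))  →  cons(cons(cons(cons(a, a), a), a), cons(cons(a, cons(a, b)), cons(cons(b, q(b)), cons(a, b))))   [R4 at 2.1.2.1]
2. cons(cons(cons(cons(a, a), a), a), cons(cons(a, cons(a, b)), cons(cons(b, q(b)), cons(a, b))))  →  cons(cons(cons(cons(a, a), a), a), cons(cons(a, cons(a, b)), cons(cons(b, b), cons(a, b))))   [R3 at 2.2.1.2]

cons(cons(cons(cons(a, a), a), a), cons(cons(a, cons(a, b)), cons(cons(b, b), cons(a, b))))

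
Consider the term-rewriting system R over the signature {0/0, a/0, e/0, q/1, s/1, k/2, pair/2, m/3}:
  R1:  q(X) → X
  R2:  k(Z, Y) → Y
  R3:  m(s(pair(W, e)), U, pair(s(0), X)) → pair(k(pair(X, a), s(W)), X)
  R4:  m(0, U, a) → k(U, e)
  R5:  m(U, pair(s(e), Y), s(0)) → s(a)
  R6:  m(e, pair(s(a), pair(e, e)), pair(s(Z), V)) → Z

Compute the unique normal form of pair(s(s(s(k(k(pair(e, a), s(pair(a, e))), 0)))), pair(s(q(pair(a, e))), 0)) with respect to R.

1. pair(s(s(s(k(k(pair(e, a), s(pair(a, e))), 0)))), pair(s(q(pair(a, e))), 0))  →  pair(s(s(s(0))), pair(s(q(pair(a, e))), 0))   [R2 at 1.1.1.1]
2. pair(s(s(s(0))), pair(s(q(pair(a, e))), 0))  →  pair(s(s(s(0))), pair(s(pair(a, e)), 0))   [R1 at 2.1.1]

pair(s(s(s(0))), pair(s(pair(a, e)), 0))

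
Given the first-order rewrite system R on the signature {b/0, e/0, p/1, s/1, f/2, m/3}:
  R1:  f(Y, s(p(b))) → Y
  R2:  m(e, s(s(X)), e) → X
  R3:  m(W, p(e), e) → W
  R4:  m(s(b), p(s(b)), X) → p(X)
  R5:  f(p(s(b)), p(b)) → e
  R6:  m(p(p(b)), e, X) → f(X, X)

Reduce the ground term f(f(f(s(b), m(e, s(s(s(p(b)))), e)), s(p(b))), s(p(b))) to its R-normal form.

s(b)

1. f(f(f(s(b), m(e, s(s(s(p(b)))), e)), s(p(b))), s(p(b)))  →  f(f(s(b), m(e, s(s(s(p(b)))), e)), s(p(b)))   [R1 at ε]
2. f(f(s(b), m(e, s(s(s(p(b)))), e)), s(p(b)))  →  f(s(b), m(e, s(s(s(p(b)))), e))   [R1 at ε]
3. f(s(b), m(e, s(s(s(p(b)))), e))  →  f(s(b), s(p(b)))   [R2 at 2]
4. f(s(b), s(p(b)))  →  s(b)   [R1 at ε]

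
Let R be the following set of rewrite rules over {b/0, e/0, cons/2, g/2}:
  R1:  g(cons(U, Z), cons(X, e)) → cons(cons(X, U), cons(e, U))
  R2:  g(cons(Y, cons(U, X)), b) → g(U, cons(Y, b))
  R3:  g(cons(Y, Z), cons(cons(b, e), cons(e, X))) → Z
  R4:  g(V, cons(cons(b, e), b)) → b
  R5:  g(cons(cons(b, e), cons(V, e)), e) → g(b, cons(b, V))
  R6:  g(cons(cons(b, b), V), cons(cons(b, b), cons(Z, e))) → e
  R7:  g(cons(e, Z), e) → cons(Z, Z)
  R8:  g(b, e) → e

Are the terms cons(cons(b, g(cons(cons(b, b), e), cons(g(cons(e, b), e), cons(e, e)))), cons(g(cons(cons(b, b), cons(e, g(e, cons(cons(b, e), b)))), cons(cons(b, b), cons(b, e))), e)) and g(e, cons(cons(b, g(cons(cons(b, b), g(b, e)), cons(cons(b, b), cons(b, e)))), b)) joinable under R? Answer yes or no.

no — NF(t₁) = cons(cons(b, e), cons(e, e)), NF(t₂) = b

Reduce t₁ = cons(cons(b, g(cons(cons(b, b), e), cons(g(cons(e, b), e), cons(e, e)))), cons(g(cons(cons(b, b), cons(e, g(e, cons(cons(b, e), b)))), cons(cons(b, b), cons(b, e))), e)):
1. cons(cons(b, g(cons(cons(b, b), e), cons(g(cons(e, b), e), cons(e, e)))), cons(g(cons(cons(b, b), cons(e, g(e, cons(cons(b, e), b)))), cons(cons(b, b), cons(b, e))), e))  →  cons(cons(b, g(cons(cons(b, b), e), cons(cons(b, b), cons(e, e)))), cons(g(cons(cons(b, b), cons(e, g(e, cons(cons(b, e), b)))), cons(cons(b, b), cons(b, e))), e))   [R7 at 1.2.2.1]
2. cons(cons(b, g(cons(cons(b, b), e), cons(cons(b, b), cons(e, e)))), cons(g(cons(cons(b, b), cons(e, g(e, cons(cons(b, e), b)))), cons(cons(b, b), cons(b, e))), e))  →  cons(cons(b, e), cons(g(cons(cons(b, b), cons(e, g(e, cons(cons(b, e), b)))), cons(cons(b, b), cons(b, e))), e))   [R6 at 1.2]
3. cons(cons(b, e), cons(g(cons(cons(b, b), cons(e, g(e, cons(cons(b, e), b)))), cons(cons(b, b), cons(b, e))), e))  →  cons(cons(b, e), cons(e, e))   [R6 at 2.1]

Reduce t₂ = g(e, cons(cons(b, g(cons(cons(b, b), g(b, e)), cons(cons(b, b), cons(b, e)))), b)):
1. g(e, cons(cons(b, g(cons(cons(b, b), g(b, e)), cons(cons(b, b), cons(b, e)))), b))  →  g(e, cons(cons(b, e), b))   [R6 at 2.1.2]
2. g(e, cons(cons(b, e), b))  →  b   [R4 at ε]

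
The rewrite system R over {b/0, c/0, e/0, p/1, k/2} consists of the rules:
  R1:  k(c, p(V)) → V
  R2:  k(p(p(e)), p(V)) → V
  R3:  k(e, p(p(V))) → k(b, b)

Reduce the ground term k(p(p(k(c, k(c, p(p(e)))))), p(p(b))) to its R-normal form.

p(b)

1. k(p(p(k(c, k(c, p(p(e)))))), p(p(b)))  →  k(p(p(k(c, p(e)))), p(p(b)))   [R1 at 1.1.1.2]
2. k(p(p(k(c, p(e)))), p(p(b)))  →  k(p(p(e)), p(p(b)))   [R1 at 1.1.1]
3. k(p(p(e)), p(p(b)))  →  p(b)   [R2 at ε]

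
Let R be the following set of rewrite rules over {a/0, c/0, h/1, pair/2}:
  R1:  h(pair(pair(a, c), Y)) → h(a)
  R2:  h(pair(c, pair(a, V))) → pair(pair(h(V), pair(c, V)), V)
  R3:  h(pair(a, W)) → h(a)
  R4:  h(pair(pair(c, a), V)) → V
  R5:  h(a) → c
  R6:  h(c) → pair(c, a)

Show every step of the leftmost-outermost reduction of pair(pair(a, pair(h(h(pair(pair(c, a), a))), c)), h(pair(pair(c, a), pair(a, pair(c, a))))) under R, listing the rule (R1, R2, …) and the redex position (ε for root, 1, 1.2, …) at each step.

pair(pair(a, pair(c, c)), pair(a, pair(c, a)))

1. pair(pair(a, pair(h(h(pair(pair(c, a), a))), c)), h(pair(pair(c, a), pair(a, pair(c, a)))))  →  pair(pair(a, pair(h(a), c)), h(pair(pair(c, a), pair(a, pair(c, a)))))   [R4 at 1.2.1.1]
2. pair(pair(a, pair(h(a), c)), h(pair(pair(c, a), pair(a, pair(c, a)))))  →  pair(pair(a, pair(c, c)), h(pair(pair(c, a), pair(a, pair(c, a)))))   [R5 at 1.2.1]
3. pair(pair(a, pair(c, c)), h(pair(pair(c, a), pair(a, pair(c, a)))))  →  pair(pair(a, pair(c, c)), pair(a, pair(c, a)))   [R4 at 2]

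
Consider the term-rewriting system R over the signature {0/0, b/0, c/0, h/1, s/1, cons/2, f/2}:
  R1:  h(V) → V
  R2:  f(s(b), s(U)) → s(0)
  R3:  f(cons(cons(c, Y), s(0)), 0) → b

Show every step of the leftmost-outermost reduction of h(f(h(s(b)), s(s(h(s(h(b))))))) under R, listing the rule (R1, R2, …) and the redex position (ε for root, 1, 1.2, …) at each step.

s(0)

1. h(f(h(s(b)), s(s(h(s(h(b)))))))  →  f(h(s(b)), s(s(h(s(h(b))))))   [R1 at ε]
2. f(h(s(b)), s(s(h(s(h(b))))))  →  f(s(b), s(s(h(s(h(b))))))   [R1 at 1]
3. f(s(b), s(s(h(s(h(b))))))  →  s(0)   [R2 at ε]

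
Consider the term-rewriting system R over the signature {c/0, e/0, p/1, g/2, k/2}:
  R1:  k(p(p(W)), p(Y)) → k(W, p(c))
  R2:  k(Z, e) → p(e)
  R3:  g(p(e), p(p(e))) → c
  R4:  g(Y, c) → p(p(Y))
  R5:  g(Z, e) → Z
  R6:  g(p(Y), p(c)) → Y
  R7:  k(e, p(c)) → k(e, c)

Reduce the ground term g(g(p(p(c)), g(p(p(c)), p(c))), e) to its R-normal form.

p(c)

1. g(g(p(p(c)), g(p(p(c)), p(c))), e)  →  g(p(p(c)), g(p(p(c)), p(c)))   [R5 at ε]
2. g(p(p(c)), g(p(p(c)), p(c)))  →  g(p(p(c)), p(c))   [R6 at 2]
3. g(p(p(c)), p(c))  →  p(c)   [R6 at ε]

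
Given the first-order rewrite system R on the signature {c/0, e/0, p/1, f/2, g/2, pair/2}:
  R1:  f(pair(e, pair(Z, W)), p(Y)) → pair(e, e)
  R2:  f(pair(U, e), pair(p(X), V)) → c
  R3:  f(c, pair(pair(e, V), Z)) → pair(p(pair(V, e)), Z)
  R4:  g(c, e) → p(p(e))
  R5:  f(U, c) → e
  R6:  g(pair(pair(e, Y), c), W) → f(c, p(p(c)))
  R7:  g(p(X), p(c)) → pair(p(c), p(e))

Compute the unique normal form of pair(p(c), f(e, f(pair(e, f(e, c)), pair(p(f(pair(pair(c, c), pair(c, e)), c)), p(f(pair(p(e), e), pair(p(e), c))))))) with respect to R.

pair(p(c), e)

1. pair(p(c), f(e, f(pair(e, f(e, c)), pair(p(f(pair(pair(c, c), pair(c, e)), c)), p(f(pair(p(e), e), pair(p(e), c)))))))  →  pair(p(c), f(e, f(pair(e, e), pair(p(f(pair(pair(c, c), pair(c, e)), c)), p(f(pair(p(e), e), pair(p(e), c)))))))   [R5 at 2.2.1.2]
2. pair(p(c), f(e, f(pair(e, e), pair(p(f(pair(pair(c, c), pair(c, e)), c)), p(f(pair(p(e), e), pair(p(e), c)))))))  →  pair(p(c), f(e, c))   [R2 at 2.2]
3. pair(p(c), f(e, c))  →  pair(p(c), e)   [R5 at 2]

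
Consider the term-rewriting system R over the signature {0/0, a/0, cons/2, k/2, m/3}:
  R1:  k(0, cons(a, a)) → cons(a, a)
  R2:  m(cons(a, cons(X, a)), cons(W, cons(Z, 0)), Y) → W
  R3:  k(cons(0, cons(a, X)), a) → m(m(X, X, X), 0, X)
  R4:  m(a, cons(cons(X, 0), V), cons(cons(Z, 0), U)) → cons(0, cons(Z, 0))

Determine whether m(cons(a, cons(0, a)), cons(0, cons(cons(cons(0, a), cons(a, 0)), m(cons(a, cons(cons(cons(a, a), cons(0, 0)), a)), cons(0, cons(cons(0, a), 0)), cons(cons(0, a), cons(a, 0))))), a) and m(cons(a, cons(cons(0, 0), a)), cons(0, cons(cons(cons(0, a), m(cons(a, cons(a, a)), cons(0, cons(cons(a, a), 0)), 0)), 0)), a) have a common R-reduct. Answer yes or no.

yes — NF(t₁) = 0, NF(t₂) = 0

Reduce t₁ = m(cons(a, cons(0, a)), cons(0, cons(cons(cons(0, a), cons(a, 0)), m(cons(a, cons(cons(cons(a, a), cons(0, 0)), a)), cons(0, cons(cons(0, a), 0)), cons(cons(0, a), cons(a, 0))))), a):
1. m(cons(a, cons(0, a)), cons(0, cons(cons(cons(0, a), cons(a, 0)), m(cons(a, cons(cons(cons(a, a), cons(0, 0)), a)), cons(0, cons(cons(0, a), 0)), cons(cons(0, a), cons(a, 0))))), a)  →  m(cons(a, cons(0, a)), cons(0, cons(cons(cons(0, a), cons(a, 0)), 0)), a)   [R2 at 2.2.2]
2. m(cons(a, cons(0, a)), cons(0, cons(cons(cons(0, a), cons(a, 0)), 0)), a)  →  0   [R2 at ε]

Reduce t₂ = m(cons(a, cons(cons(0, 0), a)), cons(0, cons(cons(cons(0, a), m(cons(a, cons(a, a)), cons(0, cons(cons(a, a), 0)), 0)), 0)), a):
1. m(cons(a, cons(cons(0, 0), a)), cons(0, cons(cons(cons(0, a), m(cons(a, cons(a, a)), cons(0, cons(cons(a, a), 0)), 0)), 0)), a)  →  0   [R2 at ε]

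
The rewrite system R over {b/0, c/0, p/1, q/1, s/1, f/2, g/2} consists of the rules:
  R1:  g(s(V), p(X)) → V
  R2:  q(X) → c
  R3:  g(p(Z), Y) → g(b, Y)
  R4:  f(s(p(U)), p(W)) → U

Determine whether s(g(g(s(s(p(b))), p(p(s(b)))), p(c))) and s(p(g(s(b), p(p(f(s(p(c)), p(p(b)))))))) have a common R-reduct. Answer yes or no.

Reduce t₁ = s(g(g(s(s(p(b))), p(p(s(b)))), p(c))):
1. s(g(g(s(s(p(b))), p(p(s(b)))), p(c)))  →  s(g(s(p(b)), p(c)))   [R1 at 1.1]
2. s(g(s(p(b)), p(c)))  →  s(p(b))   [R1 at 1]

Reduce t₂ = s(p(g(s(b), p(p(f(s(p(c)), p(p(b)))))))):
1. s(p(g(s(b), p(p(f(s(p(c)), p(p(b))))))))  →  s(p(b))   [R1 at 1.1]

yes — NF(t₁) = s(p(b)), NF(t₂) = s(p(b))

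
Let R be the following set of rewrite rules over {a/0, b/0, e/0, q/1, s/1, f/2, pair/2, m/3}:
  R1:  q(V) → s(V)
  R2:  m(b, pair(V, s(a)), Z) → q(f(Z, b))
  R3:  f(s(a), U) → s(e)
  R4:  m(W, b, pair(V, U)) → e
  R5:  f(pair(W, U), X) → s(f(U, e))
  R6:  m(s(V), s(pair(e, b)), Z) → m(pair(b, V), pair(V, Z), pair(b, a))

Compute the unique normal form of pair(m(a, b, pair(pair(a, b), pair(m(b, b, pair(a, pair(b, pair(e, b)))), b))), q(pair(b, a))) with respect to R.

1. pair(m(a, b, pair(pair(a, b), pair(m(b, b, pair(a, pair(b, pair(e, b)))), b))), q(pair(b, a)))  →  pair(e, q(pair(b, a)))   [R4 at 1]
2. pair(e, q(pair(b, a)))  →  pair(e, s(pair(b, a)))   [R1 at 2]

pair(e, s(pair(b, a)))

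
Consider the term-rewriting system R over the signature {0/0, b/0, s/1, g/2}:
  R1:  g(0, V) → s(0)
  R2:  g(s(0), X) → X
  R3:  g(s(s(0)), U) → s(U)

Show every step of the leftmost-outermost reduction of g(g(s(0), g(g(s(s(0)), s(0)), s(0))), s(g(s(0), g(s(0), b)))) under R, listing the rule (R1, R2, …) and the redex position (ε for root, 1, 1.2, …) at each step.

1. g(g(s(0), g(g(s(s(0)), s(0)), s(0))), s(g(s(0), g(s(0), b))))  →  g(g(g(s(s(0)), s(0)), s(0)), s(g(s(0), g(s(0), b))))   [R2 at 1]
2. g(g(g(s(s(0)), s(0)), s(0)), s(g(s(0), g(s(0), b))))  →  g(g(s(s(0)), s(0)), s(g(s(0), g(s(0), b))))   [R3 at 1.1]
3. g(g(s(s(0)), s(0)), s(g(s(0), g(s(0), b))))  →  g(s(s(0)), s(g(s(0), g(s(0), b))))   [R3 at 1]
4. g(s(s(0)), s(g(s(0), g(s(0), b))))  →  s(s(g(s(0), g(s(0), b))))   [R3 at ε]
5. s(s(g(s(0), g(s(0), b))))  →  s(s(g(s(0), b)))   [R2 at 1.1]
6. s(s(g(s(0), b)))  →  s(s(b))   [R2 at 1.1]

s(s(b))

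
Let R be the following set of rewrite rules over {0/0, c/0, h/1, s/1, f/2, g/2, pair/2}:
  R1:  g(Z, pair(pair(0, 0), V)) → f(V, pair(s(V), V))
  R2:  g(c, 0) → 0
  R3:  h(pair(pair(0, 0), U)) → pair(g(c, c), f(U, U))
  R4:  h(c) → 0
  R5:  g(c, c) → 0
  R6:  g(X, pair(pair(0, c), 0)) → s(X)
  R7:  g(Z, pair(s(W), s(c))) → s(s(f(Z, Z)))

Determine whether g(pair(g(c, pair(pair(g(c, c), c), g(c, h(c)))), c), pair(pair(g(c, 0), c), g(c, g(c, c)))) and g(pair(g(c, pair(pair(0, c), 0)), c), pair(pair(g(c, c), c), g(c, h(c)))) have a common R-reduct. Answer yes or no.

Reduce t₁ = g(pair(g(c, pair(pair(g(c, c), c), g(c, h(c)))), c), pair(pair(g(c, 0), c), g(c, g(c, c)))):
1. g(pair(g(c, pair(pair(g(c, c), c), g(c, h(c)))), c), pair(pair(g(c, 0), c), g(c, g(c, c))))  →  g(pair(g(c, pair(pair(0, c), g(c, h(c)))), c), pair(pair(g(c, 0), c), g(c, g(c, c))))   [R5 at 1.1.2.1.1]
2. g(pair(g(c, pair(pair(0, c), g(c, h(c)))), c), pair(pair(g(c, 0), c), g(c, g(c, c))))  →  g(pair(g(c, pair(pair(0, c), g(c, 0))), c), pair(pair(g(c, 0), c), g(c, g(c, c))))   [R4 at 1.1.2.2.2]
3. g(pair(g(c, pair(pair(0, c), g(c, 0))), c), pair(pair(g(c, 0), c), g(c, g(c, c))))  →  g(pair(g(c, pair(pair(0, c), 0)), c), pair(pair(g(c, 0), c), g(c, g(c, c))))   [R2 at 1.1.2.2]
4. g(pair(g(c, pair(pair(0, c), 0)), c), pair(pair(g(c, 0), c), g(c, g(c, c))))  →  g(pair(s(c), c), pair(pair(g(c, 0), c), g(c, g(c, c))))   [R6 at 1.1]
5. g(pair(s(c), c), pair(pair(g(c, 0), c), g(c, g(c, c))))  →  g(pair(s(c), c), pair(pair(0, c), g(c, g(c, c))))   [R2 at 2.1.1]
6. g(pair(s(c), c), pair(pair(0, c), g(c, g(c, c))))  →  g(pair(s(c), c), pair(pair(0, c), g(c, 0)))   [R5 at 2.2.2]
7. g(pair(s(c), c), pair(pair(0, c), g(c, 0)))  →  g(pair(s(c), c), pair(pair(0, c), 0))   [R2 at 2.2]
8. g(pair(s(c), c), pair(pair(0, c), 0))  →  s(pair(s(c), c))   [R6 at ε]

Reduce t₂ = g(pair(g(c, pair(pair(0, c), 0)), c), pair(pair(g(c, c), c), g(c, h(c)))):
1. g(pair(g(c, pair(pair(0, c), 0)), c), pair(pair(g(c, c), c), g(c, h(c))))  →  g(pair(s(c), c), pair(pair(g(c, c), c), g(c, h(c))))   [R6 at 1.1]
2. g(pair(s(c), c), pair(pair(g(c, c), c), g(c, h(c))))  →  g(pair(s(c), c), pair(pair(0, c), g(c, h(c))))   [R5 at 2.1.1]
3. g(pair(s(c), c), pair(pair(0, c), g(c, h(c))))  →  g(pair(s(c), c), pair(pair(0, c), g(c, 0)))   [R4 at 2.2.2]
4. g(pair(s(c), c), pair(pair(0, c), g(c, 0)))  →  g(pair(s(c), c), pair(pair(0, c), 0))   [R2 at 2.2]
5. g(pair(s(c), c), pair(pair(0, c), 0))  →  s(pair(s(c), c))   [R6 at ε]

yes — NF(t₁) = s(pair(s(c), c)), NF(t₂) = s(pair(s(c), c))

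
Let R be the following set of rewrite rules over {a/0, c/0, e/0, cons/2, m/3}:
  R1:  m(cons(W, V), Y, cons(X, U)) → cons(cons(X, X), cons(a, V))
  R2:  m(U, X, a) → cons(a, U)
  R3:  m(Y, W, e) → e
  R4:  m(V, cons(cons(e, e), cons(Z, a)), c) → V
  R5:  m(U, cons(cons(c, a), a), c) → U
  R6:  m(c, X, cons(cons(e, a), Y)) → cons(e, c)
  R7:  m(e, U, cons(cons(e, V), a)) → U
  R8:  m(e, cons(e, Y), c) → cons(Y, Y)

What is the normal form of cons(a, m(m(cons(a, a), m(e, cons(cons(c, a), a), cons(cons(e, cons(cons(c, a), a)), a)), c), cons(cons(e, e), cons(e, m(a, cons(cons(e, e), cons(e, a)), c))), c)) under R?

1. cons(a, m(m(cons(a, a), m(e, cons(cons(c, a), a), cons(cons(e, cons(cons(c, a), a)), a)), c), cons(cons(e, e), cons(e, m(a, cons(cons(e, e), cons(e, a)), c))), c))  →  cons(a, m(m(cons(a, a), cons(cons(c, a), a), c), cons(cons(e, e), cons(e, m(a, cons(cons(e, e), cons(e, a)), c))), c))   [R7 at 2.1.2]
2. cons(a, m(m(cons(a, a), cons(cons(c, a), a), c), cons(cons(e, e), cons(e, m(a, cons(cons(e, e), cons(e, a)), c))), c))  →  cons(a, m(cons(a, a), cons(cons(e, e), cons(e, m(a, cons(cons(e, e), cons(e, a)), c))), c))   [R5 at 2.1]
3. cons(a, m(cons(a, a), cons(cons(e, e), cons(e, m(a, cons(cons(e, e), cons(e, a)), c))), c))  →  cons(a, m(cons(a, a), cons(cons(e, e), cons(e, a)), c))   [R4 at 2.2.2.2]
4. cons(a, m(cons(a, a), cons(cons(e, e), cons(e, a)), c))  →  cons(a, cons(a, a))   [R4 at 2]

cons(a, cons(a, a))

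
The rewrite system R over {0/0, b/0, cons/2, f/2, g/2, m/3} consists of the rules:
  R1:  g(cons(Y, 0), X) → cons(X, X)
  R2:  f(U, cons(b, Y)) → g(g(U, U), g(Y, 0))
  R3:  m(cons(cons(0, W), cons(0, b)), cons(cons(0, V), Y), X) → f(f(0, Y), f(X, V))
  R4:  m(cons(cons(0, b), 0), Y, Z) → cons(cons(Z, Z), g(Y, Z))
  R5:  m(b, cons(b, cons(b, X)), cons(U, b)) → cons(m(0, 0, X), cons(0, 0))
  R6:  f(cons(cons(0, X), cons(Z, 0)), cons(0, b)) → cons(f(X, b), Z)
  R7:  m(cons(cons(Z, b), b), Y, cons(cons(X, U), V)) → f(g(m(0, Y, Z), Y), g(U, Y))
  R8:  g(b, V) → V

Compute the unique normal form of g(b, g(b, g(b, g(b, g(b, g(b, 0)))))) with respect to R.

1. g(b, g(b, g(b, g(b, g(b, g(b, 0))))))  →  g(b, g(b, g(b, g(b, g(b, 0)))))   [R8 at ε]
2. g(b, g(b, g(b, g(b, g(b, 0)))))  →  g(b, g(b, g(b, g(b, 0))))   [R8 at ε]
3. g(b, g(b, g(b, g(b, 0))))  →  g(b, g(b, g(b, 0)))   [R8 at ε]
4. g(b, g(b, g(b, 0)))  →  g(b, g(b, 0))   [R8 at ε]
5. g(b, g(b, 0))  →  g(b, 0)   [R8 at ε]
6. g(b, 0)  →  0   [R8 at ε]

0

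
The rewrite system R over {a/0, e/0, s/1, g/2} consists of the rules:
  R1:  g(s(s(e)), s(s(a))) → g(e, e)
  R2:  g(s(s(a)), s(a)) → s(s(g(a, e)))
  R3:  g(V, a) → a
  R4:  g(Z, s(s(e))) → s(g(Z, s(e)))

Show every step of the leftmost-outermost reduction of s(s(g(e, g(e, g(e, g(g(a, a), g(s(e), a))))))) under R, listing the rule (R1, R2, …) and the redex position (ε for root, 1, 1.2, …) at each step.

1. s(s(g(e, g(e, g(e, g(g(a, a), g(s(e), a)))))))  →  s(s(g(e, g(e, g(e, g(a, g(s(e), a)))))))   [R3 at 1.1.2.2.2.1]
2. s(s(g(e, g(e, g(e, g(a, g(s(e), a)))))))  →  s(s(g(e, g(e, g(e, g(a, a))))))   [R3 at 1.1.2.2.2.2]
3. s(s(g(e, g(e, g(e, g(a, a))))))  →  s(s(g(e, g(e, g(e, a)))))   [R3 at 1.1.2.2.2]
4. s(s(g(e, g(e, g(e, a)))))  →  s(s(g(e, g(e, a))))   [R3 at 1.1.2.2]
5. s(s(g(e, g(e, a))))  →  s(s(g(e, a)))   [R3 at 1.1.2]
6. s(s(g(e, a)))  →  s(s(a))   [R3 at 1.1]

s(s(a))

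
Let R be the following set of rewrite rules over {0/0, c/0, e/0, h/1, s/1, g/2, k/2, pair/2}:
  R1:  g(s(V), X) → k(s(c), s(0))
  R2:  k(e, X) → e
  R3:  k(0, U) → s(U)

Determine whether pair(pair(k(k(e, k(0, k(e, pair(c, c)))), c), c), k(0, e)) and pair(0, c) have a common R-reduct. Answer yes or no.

no — NF(t₁) = pair(pair(e, c), s(e)), NF(t₂) = pair(0, c)

Reduce t₁ = pair(pair(k(k(e, k(0, k(e, pair(c, c)))), c), c), k(0, e)):
1. pair(pair(k(k(e, k(0, k(e, pair(c, c)))), c), c), k(0, e))  →  pair(pair(k(e, c), c), k(0, e))   [R2 at 1.1.1]
2. pair(pair(k(e, c), c), k(0, e))  →  pair(pair(e, c), k(0, e))   [R2 at 1.1]
3. pair(pair(e, c), k(0, e))  →  pair(pair(e, c), s(e))   [R3 at 2]

Reduce t₂ = pair(0, c):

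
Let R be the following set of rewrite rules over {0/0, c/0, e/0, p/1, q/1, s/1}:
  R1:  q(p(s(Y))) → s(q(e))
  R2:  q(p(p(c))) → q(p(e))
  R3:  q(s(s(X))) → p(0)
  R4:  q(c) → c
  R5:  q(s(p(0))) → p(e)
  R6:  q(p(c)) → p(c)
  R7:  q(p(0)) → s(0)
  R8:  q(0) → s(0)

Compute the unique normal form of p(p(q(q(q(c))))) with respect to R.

p(p(c))

1. p(p(q(q(q(c)))))  →  p(p(q(q(c))))   [R4 at 1.1.1.1]
2. p(p(q(q(c))))  →  p(p(q(c)))   [R4 at 1.1.1]
3. p(p(q(c)))  →  p(p(c))   [R4 at 1.1]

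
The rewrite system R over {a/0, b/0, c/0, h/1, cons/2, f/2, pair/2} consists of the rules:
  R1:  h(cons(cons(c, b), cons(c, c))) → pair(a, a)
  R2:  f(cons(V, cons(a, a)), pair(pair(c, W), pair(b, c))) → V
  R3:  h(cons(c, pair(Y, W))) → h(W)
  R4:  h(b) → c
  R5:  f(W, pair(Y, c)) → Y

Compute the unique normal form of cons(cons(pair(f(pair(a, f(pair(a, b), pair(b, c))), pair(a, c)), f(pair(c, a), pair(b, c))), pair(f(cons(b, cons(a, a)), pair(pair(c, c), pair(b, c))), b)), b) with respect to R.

1. cons(cons(pair(f(pair(a, f(pair(a, b), pair(b, c))), pair(a, c)), f(pair(c, a), pair(b, c))), pair(f(cons(b, cons(a, a)), pair(pair(c, c), pair(b, c))), b)), b)  →  cons(cons(pair(a, f(pair(c, a), pair(b, c))), pair(f(cons(b, cons(a, a)), pair(pair(c, c), pair(b, c))), b)), b)   [R5 at 1.1.1]
2. cons(cons(pair(a, f(pair(c, a), pair(b, c))), pair(f(cons(b, cons(a, a)), pair(pair(c, c), pair(b, c))), b)), b)  →  cons(cons(pair(a, b), pair(f(cons(b, cons(a, a)), pair(pair(c, c), pair(b, c))), b)), b)   [R5 at 1.1.2]
3. cons(cons(pair(a, b), pair(f(cons(b, cons(a, a)), pair(pair(c, c), pair(b, c))), b)), b)  →  cons(cons(pair(a, b), pair(b, b)), b)   [R2 at 1.2.1]

cons(cons(pair(a, b), pair(b, b)), b)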